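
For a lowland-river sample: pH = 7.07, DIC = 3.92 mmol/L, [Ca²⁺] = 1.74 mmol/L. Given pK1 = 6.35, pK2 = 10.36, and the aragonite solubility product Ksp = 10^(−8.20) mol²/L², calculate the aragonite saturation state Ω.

α₂ = 1 / (1 + [H⁺]/K2 + [H⁺]²/(K1K2)) = 1 / (1 + 10^+3.29 + 10^+2.57)
   = 1 / (1 + 1949.8 + 371.54) = 1/2322.4 = 0.0004306
[CO3²⁻] = α₂ × DIC = 0.0004306 × 3.92 = 0.001688 mmol/L = 1.688 μmol/L
Ksp = 10^(−8.20) = 6.310×10^-9
Ω = [Ca²⁺][CO3²⁻]/Ksp = (1.74×10^-3)(1.688×10^-6) / 6.310×10^-9 = 0.465

Ω = 0.465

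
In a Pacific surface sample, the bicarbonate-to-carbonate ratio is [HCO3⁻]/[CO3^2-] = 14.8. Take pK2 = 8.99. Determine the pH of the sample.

pH = 7.82

From K2 = [H⁺][CO3^2-]/[HCO3⁻]:  pH = pK2 − log₁₀([HCO3⁻]/[CO3^2-])
log₁₀(14.8) = +1.170
pH = 8.99 − (+1.170) = 7.82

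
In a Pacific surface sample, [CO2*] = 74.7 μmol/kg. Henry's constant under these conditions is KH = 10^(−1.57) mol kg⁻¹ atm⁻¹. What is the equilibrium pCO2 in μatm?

KH = 10^(−1.57) = 2.692×10^-2 mol kg⁻¹ atm⁻¹
pCO2 = [CO2*]/KH = 74.7×10^-6 / 2.692×10^-2 = 2.78×10^-3 atm = 2780 μatm

pCO2 = 2780 μatm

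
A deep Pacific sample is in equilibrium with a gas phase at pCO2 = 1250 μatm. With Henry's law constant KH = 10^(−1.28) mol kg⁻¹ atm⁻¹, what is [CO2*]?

KH = 10^(−1.28) = 5.248×10^-2 mol kg⁻¹ atm⁻¹
[CO2*] = KH · pCO2 = 5.248×10^-2 × 1250×10^-6 atm = 6.56×10^-5 mol/kg

[CO2*] = 65.6 μmol/kg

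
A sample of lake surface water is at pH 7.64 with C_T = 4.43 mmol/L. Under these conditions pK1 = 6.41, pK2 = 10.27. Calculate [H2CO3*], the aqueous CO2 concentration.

[CO2*] = 0.246 mmol/L

α₀ = 1 / (1 + K1/[H⁺] + K1K2/[H⁺]²) = 1 / (1 + 10^+1.23 + 10^-1.40)
   = 1 / (1 + 16.982 + 0.039811) = 1/18.022 = 0.05549
[CO2*] = α₀ × DIC = 0.05549 × 4.43 = 0.246 mmol/L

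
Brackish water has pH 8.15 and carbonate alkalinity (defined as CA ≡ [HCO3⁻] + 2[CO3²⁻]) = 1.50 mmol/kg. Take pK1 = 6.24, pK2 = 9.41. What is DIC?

CA = [HCO3⁻] + 2[CO3²⁻] = (α₁ + 2α₂)·DIC
At pH 8.15: [H⁺]/K1 = 10^-1.91 = 0.012303, K2/[H⁺] = 10^-1.26 = 0.054954
α₁ = 1/(1 + 0.012303 + 0.054954) = 1/1.0673 = 0.9370; α₂ = α₁·K2/[H⁺] = 0.05149
α₁ + 2α₂ = 1.0400
DIC = CA / (α₁ + 2α₂) = 1.50 / 1.0400 = 1.44 mmol/kg

DIC = 1.44 mmol/kg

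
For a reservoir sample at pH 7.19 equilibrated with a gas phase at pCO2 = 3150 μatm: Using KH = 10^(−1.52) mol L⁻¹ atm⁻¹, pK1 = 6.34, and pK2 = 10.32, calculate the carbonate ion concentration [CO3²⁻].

[CO2*] = KH · pCO2 = 10^(−1.52) × 3150×10^-6 = 9.513×10^-5 mol/L
α₀ = 1/(1 + K1/[H⁺] + K1K2/[H⁺]²) = 1/(1 + 10^+0.85 + 10^-2.28) = 0.1237
DIC = [CO2*]/α₀ = 9.513×10^-5 / 0.1237 = 0.7691 mmol/L
[CO3²⁻] = α₂·DIC; α₂ = 0.0006491, so [CO3²⁻] = 0.0006491 × 0.7691 = 0.000499 mmol/L = 0.499 μmol/L

[CO3²⁻] = 0.499 μmol/L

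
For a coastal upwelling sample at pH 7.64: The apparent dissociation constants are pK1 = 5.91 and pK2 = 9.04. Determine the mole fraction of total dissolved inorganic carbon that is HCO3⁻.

α₁ = 1 / (1 + [H⁺]/K1 + K2/[H⁺]) = 1 / (1 + 10^-1.73 + 10^-1.40)
   = 1 / (1 + 0.018621 + 0.039811) = 1/1.0584 = 0.9448

α₁ = 0.945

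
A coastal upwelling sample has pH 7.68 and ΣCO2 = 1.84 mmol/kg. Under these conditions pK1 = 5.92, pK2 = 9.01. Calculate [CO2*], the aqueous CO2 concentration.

α₀ = 1 / (1 + K1/[H⁺] + K1K2/[H⁺]²) = 1 / (1 + 10^+1.76 + 10^+0.43)
   = 1 / (1 + 57.544 + 2.6915) = 1/61.236 = 0.01633
[CO2*] = α₀ × DIC = 0.01633 × 1.84 = 0.0300 mmol/kg

[CO2*] = 0.0300 mmol/kg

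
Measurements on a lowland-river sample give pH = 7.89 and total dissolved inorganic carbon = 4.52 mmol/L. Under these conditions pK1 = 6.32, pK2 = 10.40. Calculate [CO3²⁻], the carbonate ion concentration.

α₂ = 1 / (1 + [H⁺]/K2 + [H⁺]²/(K1K2)) = 1 / (1 + 10^+2.51 + 10^+0.94)
   = 1 / (1 + 323.59 + 8.7096) = 1/333.30 = 0.003000
[CO3²⁻] = α₂ × DIC = 0.003000 × 4.52 = 0.0136 mmol/L = 13.6 μmol/L

[CO3²⁻] = 13.6 μmol/L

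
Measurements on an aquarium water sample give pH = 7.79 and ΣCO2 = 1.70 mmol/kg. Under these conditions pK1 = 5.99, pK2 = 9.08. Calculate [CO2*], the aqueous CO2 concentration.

α₀ = 1 / (1 + K1/[H⁺] + K1K2/[H⁺]²) = 1 / (1 + 10^+1.80 + 10^+0.51)
   = 1 / (1 + 63.096 + 3.2359) = 1/67.332 = 0.01485
[CO2*] = α₀ × DIC = 0.01485 × 1.70 = 0.0252 mmol/kg

[CO2*] = 0.0252 mmol/kg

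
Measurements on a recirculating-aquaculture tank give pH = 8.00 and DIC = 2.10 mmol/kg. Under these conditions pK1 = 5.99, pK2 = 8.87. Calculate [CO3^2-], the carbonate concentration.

[CO3²⁻] = 0.247 mmol/kg

α₂ = 1 / (1 + [H⁺]/K2 + [H⁺]²/(K1K2)) = 1 / (1 + 10^+0.87 + 10^-1.14)
   = 1 / (1 + 7.4131 + 0.072444) = 1/8.4855 = 0.1178
[CO3²⁻] = α₂ × DIC = 0.1178 × 2.10 = 0.247 mmol/kg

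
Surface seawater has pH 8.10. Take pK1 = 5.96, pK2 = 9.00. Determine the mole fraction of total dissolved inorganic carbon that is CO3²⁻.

α₂ = 0.111

α₂ = 1 / (1 + [H⁺]/K2 + [H⁺]²/(K1K2)) = 1 / (1 + 10^+0.90 + 10^-1.24)
   = 1 / (1 + 7.9433 + 0.057544) = 1/9.0008 = 0.1111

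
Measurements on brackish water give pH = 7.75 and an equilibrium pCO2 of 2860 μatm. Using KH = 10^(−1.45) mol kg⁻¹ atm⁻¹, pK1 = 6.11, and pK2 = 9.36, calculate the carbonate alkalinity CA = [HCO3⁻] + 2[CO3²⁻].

[CO2*] = KH · pCO2 = 10^(−1.45) × 2860×10^-6 = 1.015×10^-4 mol/kg
α₀ = 1/(1 + K1/[H⁺] + K1K2/[H⁺]²) = 1/(1 + 10^+1.64 + 10^+0.03) = 0.02187
DIC = [CO2*]/α₀ = 1.015×10^-4 / 0.02187 = 4.640 mmol/kg
CA = (α₁ + 2α₂)·DIC = (0.9547 + 2×0.02343) × 4.640 = 4.65 mmol/kg

CA = 4.65 mmol/kg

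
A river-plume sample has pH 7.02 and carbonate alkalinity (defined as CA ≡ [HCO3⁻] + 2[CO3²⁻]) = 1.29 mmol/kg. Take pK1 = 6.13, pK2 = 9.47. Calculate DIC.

CA = [HCO3⁻] + 2[CO3²⁻] = (α₁ + 2α₂)·DIC
At pH 7.02: [H⁺]/K1 = 10^-0.89 = 0.12882, K2/[H⁺] = 10^-2.45 = 0.0035481
α₁ = 1/(1 + 0.12882 + 0.0035481) = 1/1.1324 = 0.8831; α₂ = α₁·K2/[H⁺] = 0.003133
α₁ + 2α₂ = 0.8894
DIC = CA / (α₁ + 2α₂) = 1.29 / 0.8894 = 1.45 mmol/kg

DIC = 1.45 mmol/kg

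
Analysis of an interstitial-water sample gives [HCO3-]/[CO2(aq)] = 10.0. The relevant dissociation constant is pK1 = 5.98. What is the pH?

pH = 6.98

From K1 = [H⁺][HCO3-]/[CO2(aq)]:  pH = pK1 + log₁₀([HCO3-]/[CO2(aq)])
log₁₀(10.0) = +1.000
pH = 5.98 + (+1.000) = 6.98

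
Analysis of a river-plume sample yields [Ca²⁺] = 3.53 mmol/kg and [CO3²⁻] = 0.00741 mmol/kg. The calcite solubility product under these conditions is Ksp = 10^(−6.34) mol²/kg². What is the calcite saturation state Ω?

Ksp = 10^(−6.34) = 4.571×10^-7
Ω = [Ca²⁺][CO3²⁻]/Ksp = (3.53×10^-3)(0.00741×10^-3) / 4.571×10^-7 = 0.0572

Ω = 0.0572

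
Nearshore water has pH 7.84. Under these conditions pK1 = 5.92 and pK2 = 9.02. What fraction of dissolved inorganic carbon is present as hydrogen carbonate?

α₁ = 1 / (1 + [H⁺]/K1 + K2/[H⁺]) = 1 / (1 + 10^-1.92 + 10^-1.18)
   = 1 / (1 + 0.012023 + 0.066069) = 1/1.0781 = 0.9276

α₁ = 0.928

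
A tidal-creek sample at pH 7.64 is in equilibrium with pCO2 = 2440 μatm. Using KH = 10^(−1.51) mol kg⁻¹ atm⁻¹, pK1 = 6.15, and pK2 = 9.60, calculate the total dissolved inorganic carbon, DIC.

[CO2*] = KH · pCO2 = 10^(−1.51) × 2440×10^-6 = 7.540×10^-5 mol/kg
α₀ = 1/(1 + K1/[H⁺] + K1K2/[H⁺]²) = 1/(1 + 10^+1.49 + 10^-0.47) = 0.03102
DIC = [CO2*]/α₀ = 7.540×10^-5 / 0.03102 = 2.43 mmol/kg

DIC = 2.43 mmol/kg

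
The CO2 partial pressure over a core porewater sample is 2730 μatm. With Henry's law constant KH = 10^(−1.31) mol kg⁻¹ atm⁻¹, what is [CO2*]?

KH = 10^(−1.31) = 4.898×10^-2 mol kg⁻¹ atm⁻¹
[CO2*] = KH · pCO2 = 4.898×10^-2 × 2730×10^-6 atm = 1.34×10^-4 mol/kg

[CO2*] = 134 μmol/kg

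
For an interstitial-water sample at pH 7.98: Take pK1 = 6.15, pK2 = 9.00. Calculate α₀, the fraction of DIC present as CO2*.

α₀ = 0.0133

α₀ = 1 / (1 + K1/[H⁺] + K1K2/[H⁺]²) = 1 / (1 + 10^+1.83 + 10^+0.81)
   = 1 / (1 + 67.608 + 6.4565) = 1/75.065 = 0.01332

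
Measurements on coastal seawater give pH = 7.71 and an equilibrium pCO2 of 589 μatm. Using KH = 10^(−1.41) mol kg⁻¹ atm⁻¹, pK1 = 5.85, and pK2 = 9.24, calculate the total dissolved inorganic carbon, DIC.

[CO2*] = KH · pCO2 = 10^(−1.41) × 589×10^-6 = 2.291×10^-5 mol/kg
α₀ = 1/(1 + K1/[H⁺] + K1K2/[H⁺]²) = 1/(1 + 10^+1.86 + 10^+0.33) = 0.01323
DIC = [CO2*]/α₀ = 2.291×10^-5 / 0.01323 = 1.73 mmol/kg

DIC = 1.73 mmol/kg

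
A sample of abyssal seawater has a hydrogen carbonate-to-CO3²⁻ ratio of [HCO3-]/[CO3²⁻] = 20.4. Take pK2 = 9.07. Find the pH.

pH = 7.76

From K2 = [H⁺][CO3²⁻]/[HCO3-]:  pH = pK2 − log₁₀([HCO3-]/[CO3²⁻])
log₁₀(20.4) = +1.310
pH = 9.07 − (+1.310) = 7.76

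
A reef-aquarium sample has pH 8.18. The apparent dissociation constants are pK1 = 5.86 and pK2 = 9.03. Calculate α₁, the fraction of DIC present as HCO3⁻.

α₁ = 1 / (1 + [H⁺]/K1 + K2/[H⁺]) = 1 / (1 + 10^-2.32 + 10^-0.85)
   = 1 / (1 + 0.0047863 + 0.14125) = 1/1.1460 = 0.8726

α₁ = 0.873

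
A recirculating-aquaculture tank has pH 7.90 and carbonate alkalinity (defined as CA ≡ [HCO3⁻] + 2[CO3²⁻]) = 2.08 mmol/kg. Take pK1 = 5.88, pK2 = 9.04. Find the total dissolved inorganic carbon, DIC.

CA = [HCO3⁻] + 2[CO3²⁻] = (α₁ + 2α₂)·DIC
At pH 7.90: [H⁺]/K1 = 10^-2.02 = 0.0095499, K2/[H⁺] = 10^-1.14 = 0.072444
α₁ = 1/(1 + 0.0095499 + 0.072444) = 1/1.0820 = 0.9242; α₂ = α₁·K2/[H⁺] = 0.06695
α₁ + 2α₂ = 1.0581
DIC = CA / (α₁ + 2α₂) = 2.08 / 1.0581 = 1.97 mmol/kg

DIC = 1.97 mmol/kg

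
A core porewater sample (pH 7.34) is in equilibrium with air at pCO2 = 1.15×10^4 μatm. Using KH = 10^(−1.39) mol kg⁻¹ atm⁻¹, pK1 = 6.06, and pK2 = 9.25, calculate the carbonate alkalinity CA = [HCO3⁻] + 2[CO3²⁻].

CA = 9.15 mmol/kg

[CO2*] = KH · pCO2 = 10^(−1.39) × 1.15×10^4×10^-6 = 4.685×10^-4 mol/kg
α₀ = 1/(1 + K1/[H⁺] + K1K2/[H⁺]²) = 1/(1 + 10^+1.28 + 10^-0.63) = 0.04929
DIC = [CO2*]/α₀ = 4.685×10^-4 / 0.04929 = 9.505 mmol/kg
CA = (α₁ + 2α₂)·DIC = (0.9392 + 2×0.01155) × 9.505 = 9.15 mmol/kg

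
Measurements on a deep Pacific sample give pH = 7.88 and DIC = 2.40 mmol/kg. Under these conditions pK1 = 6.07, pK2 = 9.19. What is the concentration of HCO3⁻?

α₁ = 1 / (1 + [H⁺]/K1 + K2/[H⁺]) = 1 / (1 + 10^-1.81 + 10^-1.31)
   = 1 / (1 + 0.015488 + 0.048978) = 1/1.0645 = 0.9394
[HCO3⁻] = α₁ × DIC = 0.9394 × 2.40 = 2.25 mmol/kg

[HCO3⁻] = 2.25 mmol/kg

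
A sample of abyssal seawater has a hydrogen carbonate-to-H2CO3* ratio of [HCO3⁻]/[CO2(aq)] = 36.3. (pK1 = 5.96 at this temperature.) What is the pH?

pH = 7.52

From K1 = [H⁺][HCO3⁻]/[CO2(aq)]:  pH = pK1 + log₁₀([HCO3⁻]/[CO2(aq)])
log₁₀(36.3) = +1.560
pH = 5.96 + (+1.560) = 7.52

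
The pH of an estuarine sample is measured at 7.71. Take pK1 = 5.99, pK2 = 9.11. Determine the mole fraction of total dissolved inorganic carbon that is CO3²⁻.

α₂ = 1 / (1 + [H⁺]/K2 + [H⁺]²/(K1K2)) = 1 / (1 + 10^+1.40 + 10^-0.32)
   = 1 / (1 + 25.119 + 0.47863) = 1/26.597 = 0.03760

α₂ = 0.0376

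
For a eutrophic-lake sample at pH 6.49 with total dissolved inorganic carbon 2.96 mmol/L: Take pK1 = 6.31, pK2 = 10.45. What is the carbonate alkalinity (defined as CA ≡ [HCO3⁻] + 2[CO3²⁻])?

CA = 1.78 mmol/L

CA = [HCO3⁻] + 2[CO3²⁻] = (α₁ + 2α₂)·DIC
At pH 6.49: [H⁺]/K1 = 10^-0.18 = 0.66069, K2/[H⁺] = 10^-3.96 = 0.00010965
α₁ = 1/(1 + 0.66069 + 0.00010965) = 1/1.6608 = 0.6021; α₂ = α₁·K2/[H⁺] = 6.602×10^-5
α₁ + 2α₂ = 0.6023
CA = 0.6023 × 2.96 = 1.78 mmol/L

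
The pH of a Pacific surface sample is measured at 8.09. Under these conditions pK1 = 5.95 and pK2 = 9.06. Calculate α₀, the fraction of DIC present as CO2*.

α₀ = 0.00650

α₀ = 1 / (1 + K1/[H⁺] + K1K2/[H⁺]²) = 1 / (1 + 10^+2.14 + 10^+1.17)
   = 1 / (1 + 138.04 + 14.791) = 1/153.83 = 0.006501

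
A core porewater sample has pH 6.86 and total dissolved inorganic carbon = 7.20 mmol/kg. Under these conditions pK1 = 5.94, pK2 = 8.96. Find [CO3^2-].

α₂ = 1 / (1 + [H⁺]/K2 + [H⁺]²/(K1K2)) = 1 / (1 + 10^+2.10 + 10^+1.18)
   = 1 / (1 + 125.89 + 15.136) = 1/142.03 = 0.007041
[CO3²⁻] = α₂ × DIC = 0.007041 × 7.20 = 0.0507 mmol/kg

[CO3²⁻] = 0.0507 mmol/kg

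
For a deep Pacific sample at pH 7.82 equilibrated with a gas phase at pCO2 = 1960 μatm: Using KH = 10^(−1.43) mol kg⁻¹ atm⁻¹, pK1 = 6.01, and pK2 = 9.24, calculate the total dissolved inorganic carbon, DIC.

DIC = 4.95 mmol/kg

[CO2*] = KH · pCO2 = 10^(−1.43) × 1960×10^-6 = 7.282×10^-5 mol/kg
α₀ = 1/(1 + K1/[H⁺] + K1K2/[H⁺]²) = 1/(1 + 10^+1.81 + 10^+0.39) = 0.01470
DIC = [CO2*]/α₀ = 7.282×10^-5 / 0.01470 = 4.95 mmol/kg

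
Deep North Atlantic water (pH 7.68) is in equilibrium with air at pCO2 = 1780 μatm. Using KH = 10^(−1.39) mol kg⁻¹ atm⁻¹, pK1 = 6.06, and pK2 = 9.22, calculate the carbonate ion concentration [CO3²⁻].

[CO3²⁻] = 0.0872 mmol/kg

[CO2*] = KH · pCO2 = 10^(−1.39) × 1780×10^-6 = 7.251×10^-5 mol/kg
α₀ = 1/(1 + K1/[H⁺] + K1K2/[H⁺]²) = 1/(1 + 10^+1.62 + 10^+0.08) = 0.02278
DIC = [CO2*]/α₀ = 7.251×10^-5 / 0.02278 = 3.183 mmol/kg
[CO3²⁻] = α₂·DIC; α₂ = 0.02739, so [CO3²⁻] = 0.02739 × 3.183 = 0.0872 mmol/kg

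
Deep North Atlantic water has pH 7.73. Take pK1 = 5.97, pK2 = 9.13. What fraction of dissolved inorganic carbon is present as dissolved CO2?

α₀ = 0.0164

α₀ = 1 / (1 + K1/[H⁺] + K1K2/[H⁺]²) = 1 / (1 + 10^+1.76 + 10^+0.36)
   = 1 / (1 + 57.544 + 2.2909) = 1/60.835 = 0.01644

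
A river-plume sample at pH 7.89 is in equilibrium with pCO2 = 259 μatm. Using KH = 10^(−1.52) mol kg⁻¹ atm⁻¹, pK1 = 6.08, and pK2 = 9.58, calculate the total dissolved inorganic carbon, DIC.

[CO2*] = KH · pCO2 = 10^(−1.52) × 259×10^-6 = 7.822×10^-6 mol/kg
α₀ = 1/(1 + K1/[H⁺] + K1K2/[H⁺]²) = 1/(1 + 10^+1.81 + 10^+0.12) = 0.01495
DIC = [CO2*]/α₀ = 7.822×10^-6 / 0.01495 = 0.523 mmol/kg

DIC = 0.523 mmol/kg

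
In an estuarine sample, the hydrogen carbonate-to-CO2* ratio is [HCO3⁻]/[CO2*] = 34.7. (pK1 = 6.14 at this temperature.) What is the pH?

pH = 7.68

From K1 = [H⁺][HCO3⁻]/[CO2*]:  pH = pK1 + log₁₀([HCO3⁻]/[CO2*])
log₁₀(34.7) = +1.540
pH = 6.14 + (+1.540) = 7.68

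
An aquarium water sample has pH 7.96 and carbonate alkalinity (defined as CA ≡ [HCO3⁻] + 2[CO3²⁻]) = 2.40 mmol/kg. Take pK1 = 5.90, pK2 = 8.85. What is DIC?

DIC = 2.17 mmol/kg

CA = [HCO3⁻] + 2[CO3²⁻] = (α₁ + 2α₂)·DIC
At pH 7.96: [H⁺]/K1 = 10^-2.06 = 0.0087096, K2/[H⁺] = 10^-0.89 = 0.12882
α₁ = 1/(1 + 0.0087096 + 0.12882) = 1/1.1375 = 0.8791; α₂ = α₁·K2/[H⁺] = 0.1132
α₁ + 2α₂ = 1.1056
DIC = CA / (α₁ + 2α₂) = 2.40 / 1.1056 = 2.17 mmol/kg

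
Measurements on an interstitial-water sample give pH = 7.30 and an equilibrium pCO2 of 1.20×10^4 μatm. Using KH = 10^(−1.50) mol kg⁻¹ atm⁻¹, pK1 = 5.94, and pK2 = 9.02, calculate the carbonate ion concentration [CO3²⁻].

[CO2*] = KH · pCO2 = 10^(−1.50) × 1.20×10^4×10^-6 = 3.795×10^-4 mol/kg
α₀ = 1/(1 + K1/[H⁺] + K1K2/[H⁺]²) = 1/(1 + 10^+1.36 + 10^-0.36) = 0.04108
DIC = [CO2*]/α₀ = 3.795×10^-4 / 0.04108 = 9.238 mmol/kg
[CO3²⁻] = α₂·DIC; α₂ = 0.01793, so [CO3²⁻] = 0.01793 × 9.238 = 0.166 mmol/kg

[CO3²⁻] = 0.166 mmol/kg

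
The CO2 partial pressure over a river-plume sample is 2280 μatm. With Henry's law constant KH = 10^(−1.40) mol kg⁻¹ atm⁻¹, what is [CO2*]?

[CO2*] = 90.8 μmol/kg

KH = 10^(−1.40) = 3.981×10^-2 mol kg⁻¹ atm⁻¹
[CO2*] = KH · pCO2 = 3.981×10^-2 × 2280×10^-6 atm = 9.08×10^-5 mol/kg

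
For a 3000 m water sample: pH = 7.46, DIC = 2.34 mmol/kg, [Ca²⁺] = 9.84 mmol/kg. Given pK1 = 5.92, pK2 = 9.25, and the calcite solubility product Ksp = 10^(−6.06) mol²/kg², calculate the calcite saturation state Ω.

α₂ = 1 / (1 + [H⁺]/K2 + [H⁺]²/(K1K2)) = 1 / (1 + 10^+1.79 + 10^+0.25)
   = 1 / (1 + 61.660 + 1.7783) = 1/64.438 = 0.01552
[CO3²⁻] = α₂ × DIC = 0.01552 × 2.34 = 0.03631 mmol/kg
Ksp = 10^(−6.06) = 8.710×10^-7
Ω = [Ca²⁺][CO3²⁻]/Ksp = (9.84×10^-3)(3.631×10^-5) / 8.710×10^-7 = 0.410

Ω = 0.410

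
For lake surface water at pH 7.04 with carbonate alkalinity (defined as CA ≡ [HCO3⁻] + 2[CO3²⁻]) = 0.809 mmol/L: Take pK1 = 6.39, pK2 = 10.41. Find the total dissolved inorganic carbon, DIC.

DIC = 0.990 mmol/L

CA = [HCO3⁻] + 2[CO3²⁻] = (α₁ + 2α₂)·DIC
At pH 7.04: [H⁺]/K1 = 10^-0.65 = 0.22387, K2/[H⁺] = 10^-3.37 = 0.00042658
α₁ = 1/(1 + 0.22387 + 0.00042658) = 1/1.2243 = 0.8168; α₂ = α₁·K2/[H⁺] = 0.0003484
α₁ + 2α₂ = 0.8175
DIC = CA / (α₁ + 2α₂) = 0.809 / 0.8175 = 0.990 mmol/L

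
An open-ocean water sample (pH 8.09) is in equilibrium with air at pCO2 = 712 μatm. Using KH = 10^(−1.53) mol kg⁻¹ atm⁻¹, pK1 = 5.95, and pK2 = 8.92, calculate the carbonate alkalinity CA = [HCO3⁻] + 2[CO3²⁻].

CA = 3.76 mmol/kg

[CO2*] = KH · pCO2 = 10^(−1.53) × 712×10^-6 = 2.101×10^-5 mol/kg
α₀ = 1/(1 + K1/[H⁺] + K1K2/[H⁺]²) = 1/(1 + 10^+2.14 + 10^+1.31) = 0.006271
DIC = [CO2*]/α₀ = 2.101×10^-5 / 0.006271 = 3.351 mmol/kg
CA = (α₁ + 2α₂)·DIC = (0.8657 + 2×0.1280) × 3.351 = 3.76 mmol/kg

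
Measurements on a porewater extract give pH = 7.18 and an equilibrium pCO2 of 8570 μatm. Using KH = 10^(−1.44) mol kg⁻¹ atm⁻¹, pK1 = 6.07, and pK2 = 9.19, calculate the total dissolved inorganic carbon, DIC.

DIC = 4.36 mmol/kg

[CO2*] = KH · pCO2 = 10^(−1.44) × 8570×10^-6 = 3.112×10^-4 mol/kg
α₀ = 1/(1 + K1/[H⁺] + K1K2/[H⁺]²) = 1/(1 + 10^+1.11 + 10^-0.90) = 0.07139
DIC = [CO2*]/α₀ = 3.112×10^-4 / 0.07139 = 4.36 mmol/kg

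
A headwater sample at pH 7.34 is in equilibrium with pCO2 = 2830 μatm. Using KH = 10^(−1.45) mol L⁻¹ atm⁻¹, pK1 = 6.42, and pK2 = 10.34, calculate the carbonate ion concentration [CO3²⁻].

[CO3²⁻] = 0.835 μmol/L

[CO2*] = KH · pCO2 = 10^(−1.45) × 2830×10^-6 = 1.004×10^-4 mol/L
α₀ = 1/(1 + K1/[H⁺] + K1K2/[H⁺]²) = 1/(1 + 10^+0.92 + 10^-2.08) = 0.1072
DIC = [CO2*]/α₀ = 1.004×10^-4 / 0.1072 = 0.9364 mmol/L
[CO3²⁻] = α₂·DIC; α₂ = 0.0008919, so [CO3²⁻] = 0.0008919 × 0.9364 = 0.000835 mmol/L = 0.835 μmol/L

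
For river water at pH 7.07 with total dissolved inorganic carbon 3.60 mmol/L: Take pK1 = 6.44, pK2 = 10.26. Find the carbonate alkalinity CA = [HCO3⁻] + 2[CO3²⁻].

CA = [HCO3⁻] + 2[CO3²⁻] = (α₁ + 2α₂)·DIC
At pH 7.07: [H⁺]/K1 = 10^-0.63 = 0.23442, K2/[H⁺] = 10^-3.19 = 0.00064565
α₁ = 1/(1 + 0.23442 + 0.00064565) = 1/1.2351 = 0.8097; α₂ = α₁·K2/[H⁺] = 0.0005228
α₁ + 2α₂ = 0.8107
CA = 0.8107 × 3.60 = 2.92 mmol/L

CA = 2.92 mmol/L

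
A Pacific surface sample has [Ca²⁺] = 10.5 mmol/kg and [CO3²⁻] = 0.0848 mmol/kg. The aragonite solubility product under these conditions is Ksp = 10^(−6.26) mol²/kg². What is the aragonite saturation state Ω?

Ksp = 10^(−6.26) = 5.495×10^-7
Ω = [Ca²⁺][CO3²⁻]/Ksp = (10.5×10^-3)(0.0848×10^-3) / 5.495×10^-7 = 1.62

Ω = 1.62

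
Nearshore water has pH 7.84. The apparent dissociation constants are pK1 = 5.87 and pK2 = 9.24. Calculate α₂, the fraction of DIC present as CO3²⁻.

α₂ = 1 / (1 + [H⁺]/K2 + [H⁺]²/(K1K2)) = 1 / (1 + 10^+1.40 + 10^-0.57)
   = 1 / (1 + 25.119 + 0.26915) = 1/26.388 = 0.03790

α₂ = 0.0379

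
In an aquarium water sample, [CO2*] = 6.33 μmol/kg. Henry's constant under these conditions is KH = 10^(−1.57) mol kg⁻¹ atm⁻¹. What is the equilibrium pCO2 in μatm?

KH = 10^(−1.57) = 2.692×10^-2 mol kg⁻¹ atm⁻¹
pCO2 = [CO2*]/KH = 6.33×10^-6 / 2.692×10^-2 = 2.35×10^-4 atm = 235 μatm

pCO2 = 235 μatm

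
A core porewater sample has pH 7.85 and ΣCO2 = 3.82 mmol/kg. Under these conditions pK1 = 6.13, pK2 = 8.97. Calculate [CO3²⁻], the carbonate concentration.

α₂ = 1 / (1 + [H⁺]/K2 + [H⁺]²/(K1K2)) = 1 / (1 + 10^+1.12 + 10^-0.60)
   = 1 / (1 + 13.183 + 0.25119) = 1/14.434 = 0.06928
[CO3²⁻] = α₂ × DIC = 0.06928 × 3.82 = 0.265 mmol/kg

[CO3²⁻] = 0.265 mmol/kg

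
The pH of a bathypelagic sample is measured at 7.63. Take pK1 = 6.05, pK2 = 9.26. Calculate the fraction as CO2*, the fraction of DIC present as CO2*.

α₀ = 1 / (1 + K1/[H⁺] + K1K2/[H⁺]²) = 1 / (1 + 10^+1.58 + 10^-0.05)
   = 1 / (1 + 38.019 + 0.89125) = 1/39.910 = 0.02506

α₀ = 0.0251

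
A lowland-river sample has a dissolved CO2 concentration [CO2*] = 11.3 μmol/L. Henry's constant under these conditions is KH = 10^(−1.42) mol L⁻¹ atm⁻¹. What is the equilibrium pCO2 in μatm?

pCO2 = 297 μatm

KH = 10^(−1.42) = 3.802×10^-2 mol L⁻¹ atm⁻¹
pCO2 = [CO2*]/KH = 11.3×10^-6 / 3.802×10^-2 = 2.97×10^-4 atm = 297 μatm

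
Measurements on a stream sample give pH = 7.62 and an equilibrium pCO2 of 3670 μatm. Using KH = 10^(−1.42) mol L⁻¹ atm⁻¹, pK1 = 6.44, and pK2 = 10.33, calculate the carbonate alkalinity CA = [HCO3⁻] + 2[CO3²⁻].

CA = 2.12 mmol/L

[CO2*] = KH · pCO2 = 10^(−1.42) × 3670×10^-6 = 1.395×10^-4 mol/L
α₀ = 1/(1 + K1/[H⁺] + K1K2/[H⁺]²) = 1/(1 + 10^+1.18 + 10^-1.53) = 0.06186
DIC = [CO2*]/α₀ = 1.395×10^-4 / 0.06186 = 2.256 mmol/L
CA = (α₁ + 2α₂)·DIC = (0.9363 + 2×0.001826) × 2.256 = 2.12 mmol/L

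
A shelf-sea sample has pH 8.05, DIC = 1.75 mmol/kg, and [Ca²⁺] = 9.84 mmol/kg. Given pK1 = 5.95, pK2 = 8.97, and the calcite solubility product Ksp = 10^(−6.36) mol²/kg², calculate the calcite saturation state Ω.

α₂ = 1 / (1 + [H⁺]/K2 + [H⁺]²/(K1K2)) = 1 / (1 + 10^+0.92 + 10^-1.18)
   = 1 / (1 + 8.3176 + 0.066069) = 1/9.3837 = 0.1066
[CO3²⁻] = α₂ × DIC = 0.1066 × 1.75 = 0.1865 mmol/kg
Ksp = 10^(−6.36) = 4.365×10^-7
Ω = [Ca²⁺][CO3²⁻]/Ksp = (9.84×10^-3)(1.865×10^-4) / 4.365×10^-7 = 4.20

Ω = 4.20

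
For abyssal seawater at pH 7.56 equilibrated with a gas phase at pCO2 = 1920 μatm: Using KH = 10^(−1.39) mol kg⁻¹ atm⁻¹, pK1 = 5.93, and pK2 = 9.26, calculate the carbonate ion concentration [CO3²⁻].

[CO2*] = KH · pCO2 = 10^(−1.39) × 1920×10^-6 = 7.822×10^-5 mol/kg
α₀ = 1/(1 + K1/[H⁺] + K1K2/[H⁺]²) = 1/(1 + 10^+1.63 + 10^-0.07) = 0.02247
DIC = [CO2*]/α₀ = 7.822×10^-5 / 0.02247 = 3.481 mmol/kg
[CO3²⁻] = α₂·DIC; α₂ = 0.01912, so [CO3²⁻] = 0.01912 × 3.481 = 0.0666 mmol/kg

[CO3²⁻] = 0.0666 mmol/kg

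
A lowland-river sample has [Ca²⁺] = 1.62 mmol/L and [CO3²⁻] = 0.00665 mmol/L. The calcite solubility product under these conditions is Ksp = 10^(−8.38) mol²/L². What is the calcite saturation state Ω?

Ω = 2.58

Ksp = 10^(−8.38) = 4.169×10^-9
Ω = [Ca²⁺][CO3²⁻]/Ksp = (1.62×10^-3)(0.00665×10^-3) / 4.169×10^-9 = 2.58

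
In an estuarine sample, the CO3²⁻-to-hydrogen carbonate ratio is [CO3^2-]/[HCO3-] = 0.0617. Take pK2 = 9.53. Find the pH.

From K2 = [H⁺][CO3^2-]/[HCO3-]:  pH = pK2 + log₁₀([CO3^2-]/[HCO3-])
log₁₀(0.0617) = -1.210
pH = 9.53 + (-1.210) = 8.32

pH = 8.32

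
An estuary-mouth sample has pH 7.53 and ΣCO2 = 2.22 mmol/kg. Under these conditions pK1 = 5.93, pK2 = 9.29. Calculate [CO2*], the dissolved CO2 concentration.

α₀ = 1 / (1 + K1/[H⁺] + K1K2/[H⁺]²) = 1 / (1 + 10^+1.60 + 10^-0.16)
   = 1 / (1 + 39.811 + 0.69183) = 1/41.503 = 0.02409
[CO2*] = α₀ × DIC = 0.02409 × 2.22 = 0.0535 mmol/kg

[CO2*] = 0.0535 mmol/kg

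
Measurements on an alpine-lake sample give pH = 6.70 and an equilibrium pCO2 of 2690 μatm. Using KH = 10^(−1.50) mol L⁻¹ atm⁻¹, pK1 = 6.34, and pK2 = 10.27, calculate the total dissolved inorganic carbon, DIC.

[CO2*] = KH · pCO2 = 10^(−1.50) × 2690×10^-6 = 8.507×10^-5 mol/L
α₀ = 1/(1 + K1/[H⁺] + K1K2/[H⁺]²) = 1/(1 + 10^+0.36 + 10^-3.21) = 0.3038
DIC = [CO2*]/α₀ = 8.507×10^-5 / 0.3038 = 0.280 mmol/L

DIC = 0.280 mmol/L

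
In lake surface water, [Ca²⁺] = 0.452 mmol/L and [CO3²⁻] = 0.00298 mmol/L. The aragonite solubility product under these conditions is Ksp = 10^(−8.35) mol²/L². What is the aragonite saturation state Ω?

Ω = 0.302

Ksp = 10^(−8.35) = 4.467×10^-9
Ω = [Ca²⁺][CO3²⁻]/Ksp = (0.452×10^-3)(0.00298×10^-3) / 4.467×10^-9 = 0.302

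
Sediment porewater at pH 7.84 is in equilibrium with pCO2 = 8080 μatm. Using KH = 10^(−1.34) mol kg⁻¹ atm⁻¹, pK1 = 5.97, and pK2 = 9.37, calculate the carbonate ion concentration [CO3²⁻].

[CO2*] = KH · pCO2 = 10^(−1.34) × 8080×10^-6 = 3.693×10^-4 mol/kg
α₀ = 1/(1 + K1/[H⁺] + K1K2/[H⁺]²) = 1/(1 + 10^+1.87 + 10^+0.34) = 0.01293
DIC = [CO2*]/α₀ = 3.693×10^-4 / 0.01293 = 28.56 mmol/kg
[CO3²⁻] = α₂·DIC; α₂ = 0.02830, so [CO3²⁻] = 0.02830 × 28.56 = 0.808 mmol/kg

[CO3²⁻] = 0.808 mmol/kg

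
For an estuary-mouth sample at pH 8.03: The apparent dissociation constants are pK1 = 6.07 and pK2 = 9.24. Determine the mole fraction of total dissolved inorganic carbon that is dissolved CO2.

α₀ = 1 / (1 + K1/[H⁺] + K1K2/[H⁺]²) = 1 / (1 + 10^+1.96 + 10^+0.75)
   = 1 / (1 + 91.201 + 5.6234) = 1/97.824 = 0.01022

α₀ = 0.0102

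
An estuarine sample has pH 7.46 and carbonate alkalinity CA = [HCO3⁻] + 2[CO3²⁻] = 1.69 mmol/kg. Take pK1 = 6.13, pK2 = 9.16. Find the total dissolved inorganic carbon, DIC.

CA = [HCO3⁻] + 2[CO3²⁻] = (α₁ + 2α₂)·DIC
At pH 7.46: [H⁺]/K1 = 10^-1.33 = 0.046774, K2/[H⁺] = 10^-1.70 = 0.019953
α₁ = 1/(1 + 0.046774 + 0.019953) = 1/1.0667 = 0.9374; α₂ = α₁·K2/[H⁺] = 0.01870
α₁ + 2α₂ = 0.9749
DIC = CA / (α₁ + 2α₂) = 1.69 / 0.9749 = 1.73 mmol/kg

DIC = 1.73 mmol/kg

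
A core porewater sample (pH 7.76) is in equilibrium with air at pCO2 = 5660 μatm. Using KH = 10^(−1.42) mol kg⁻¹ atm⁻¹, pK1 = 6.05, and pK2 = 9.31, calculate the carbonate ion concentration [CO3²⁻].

[CO3²⁻] = 0.311 mmol/kg

[CO2*] = KH · pCO2 = 10^(−1.42) × 5660×10^-6 = 2.152×10^-4 mol/kg
α₀ = 1/(1 + K1/[H⁺] + K1K2/[H⁺]²) = 1/(1 + 10^+1.71 + 10^+0.16) = 0.01861
DIC = [CO2*]/α₀ = 2.152×10^-4 / 0.01861 = 11.56 mmol/kg
[CO3²⁻] = α₂·DIC; α₂ = 0.02690, so [CO3²⁻] = 0.02690 × 11.56 = 0.311 mmol/kg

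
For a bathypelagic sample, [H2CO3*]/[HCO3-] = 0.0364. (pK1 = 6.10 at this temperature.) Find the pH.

pH = 7.54

From K1 = [H⁺][HCO3-]/[H2CO3*]:  pH = pK1 − log₁₀([H2CO3*]/[HCO3-])
log₁₀(0.0364) = -1.439
pH = 6.10 − (-1.439) = 7.54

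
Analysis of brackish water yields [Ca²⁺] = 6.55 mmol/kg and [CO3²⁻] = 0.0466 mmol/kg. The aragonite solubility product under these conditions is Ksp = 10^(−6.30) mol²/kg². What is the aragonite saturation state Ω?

Ω = 0.609

Ksp = 10^(−6.30) = 5.012×10^-7
Ω = [Ca²⁺][CO3²⁻]/Ksp = (6.55×10^-3)(0.0466×10^-3) / 5.012×10^-7 = 0.609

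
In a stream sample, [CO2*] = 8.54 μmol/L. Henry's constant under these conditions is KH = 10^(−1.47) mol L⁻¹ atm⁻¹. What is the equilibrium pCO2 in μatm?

pCO2 = 252 μatm

KH = 10^(−1.47) = 3.388×10^-2 mol L⁻¹ atm⁻¹
pCO2 = [CO2*]/KH = 8.54×10^-6 / 3.388×10^-2 = 2.52×10^-4 atm = 252 μatm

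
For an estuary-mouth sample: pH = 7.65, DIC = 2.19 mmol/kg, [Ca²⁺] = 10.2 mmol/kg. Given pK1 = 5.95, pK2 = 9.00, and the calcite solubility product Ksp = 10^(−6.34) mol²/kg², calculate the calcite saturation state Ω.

Ω = 2.05

α₂ = 1 / (1 + [H⁺]/K2 + [H⁺]²/(K1K2)) = 1 / (1 + 10^+1.35 + 10^-0.35)
   = 1 / (1 + 22.387 + 0.44668) = 1/23.834 = 0.04196
[CO3²⁻] = α₂ × DIC = 0.04196 × 2.19 = 0.09189 mmol/kg
Ksp = 10^(−6.34) = 4.571×10^-7
Ω = [Ca²⁺][CO3²⁻]/Ksp = (10.2×10^-3)(9.189×10^-5) / 4.571×10^-7 = 2.05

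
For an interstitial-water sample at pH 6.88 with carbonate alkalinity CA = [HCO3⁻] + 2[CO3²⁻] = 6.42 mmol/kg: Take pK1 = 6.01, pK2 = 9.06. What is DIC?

DIC = 7.23 mmol/kg

CA = [HCO3⁻] + 2[CO3²⁻] = (α₁ + 2α₂)·DIC
At pH 6.88: [H⁺]/K1 = 10^-0.87 = 0.13490, K2/[H⁺] = 10^-2.18 = 0.0066069
α₁ = 1/(1 + 0.13490 + 0.0066069) = 1/1.1415 = 0.8760; α₂ = α₁·K2/[H⁺] = 0.005788
α₁ + 2α₂ = 0.8876
DIC = CA / (α₁ + 2α₂) = 6.42 / 0.8876 = 7.23 mmol/kg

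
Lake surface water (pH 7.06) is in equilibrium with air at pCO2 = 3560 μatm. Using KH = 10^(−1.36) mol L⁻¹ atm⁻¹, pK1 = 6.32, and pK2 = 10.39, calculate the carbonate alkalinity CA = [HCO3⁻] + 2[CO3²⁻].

[CO2*] = KH · pCO2 = 10^(−1.36) × 3560×10^-6 = 1.554×10^-4 mol/L
α₀ = 1/(1 + K1/[H⁺] + K1K2/[H⁺]²) = 1/(1 + 10^+0.74 + 10^-2.59) = 0.1539
DIC = [CO2*]/α₀ = 1.554×10^-4 / 0.1539 = 1.010 mmol/L
CA = (α₁ + 2α₂)·DIC = (0.8457 + 2×0.0003956) × 1.010 = 0.855 mmol/L

CA = 0.855 mmol/L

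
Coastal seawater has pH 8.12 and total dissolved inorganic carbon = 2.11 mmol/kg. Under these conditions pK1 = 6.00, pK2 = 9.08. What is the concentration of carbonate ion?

α₂ = 1 / (1 + [H⁺]/K2 + [H⁺]²/(K1K2)) = 1 / (1 + 10^+0.96 + 10^-1.16)
   = 1 / (1 + 9.1201 + 0.069183) = 1/10.189 = 0.09814
[CO3²⁻] = α₂ × DIC = 0.09814 × 2.11 = 0.207 mmol/kg

[CO3²⁻] = 0.207 mmol/kg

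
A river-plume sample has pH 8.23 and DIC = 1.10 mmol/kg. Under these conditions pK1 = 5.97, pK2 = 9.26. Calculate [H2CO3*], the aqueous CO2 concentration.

α₀ = 1 / (1 + K1/[H⁺] + K1K2/[H⁺]²) = 1 / (1 + 10^+2.26 + 10^+1.23)
   = 1 / (1 + 181.97 + 16.982) = 1/199.95 = 0.005001
[CO2*] = α₀ × DIC = 0.005001 × 1.10 = 0.00550 mmol/kg = 5.50 μmol/kg

[CO2*] = 5.50 μmol/kg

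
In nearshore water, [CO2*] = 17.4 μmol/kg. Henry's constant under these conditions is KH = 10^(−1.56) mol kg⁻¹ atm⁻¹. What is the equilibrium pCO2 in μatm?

KH = 10^(−1.56) = 2.754×10^-2 mol kg⁻¹ atm⁻¹
pCO2 = [CO2*]/KH = 17.4×10^-6 / 2.754×10^-2 = 6.32×10^-4 atm = 632 μatm

pCO2 = 632 μatm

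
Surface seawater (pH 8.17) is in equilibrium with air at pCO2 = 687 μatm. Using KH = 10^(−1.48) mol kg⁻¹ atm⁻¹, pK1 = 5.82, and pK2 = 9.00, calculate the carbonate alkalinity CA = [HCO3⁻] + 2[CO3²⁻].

[CO2*] = KH · pCO2 = 10^(−1.48) × 687×10^-6 = 2.275×10^-5 mol/kg
α₀ = 1/(1 + K1/[H⁺] + K1K2/[H⁺]²) = 1/(1 + 10^+2.35 + 10^+1.52) = 0.003876
DIC = [CO2*]/α₀ = 2.275×10^-5 / 0.003876 = 5.869 mmol/kg
CA = (α₁ + 2α₂)·DIC = (0.8678 + 2×0.1284) × 5.869 = 6.60 mmol/kg

CA = 6.60 mmol/kg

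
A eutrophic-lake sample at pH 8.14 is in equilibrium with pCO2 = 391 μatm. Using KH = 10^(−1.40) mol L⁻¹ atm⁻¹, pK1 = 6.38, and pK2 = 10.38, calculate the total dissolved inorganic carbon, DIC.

[CO2*] = KH · pCO2 = 10^(−1.40) × 391×10^-6 = 1.557×10^-5 mol/L
α₀ = 1/(1 + K1/[H⁺] + K1K2/[H⁺]²) = 1/(1 + 10^+1.76 + 10^-0.48) = 0.01699
DIC = [CO2*]/α₀ = 1.557×10^-5 / 0.01699 = 0.916 mmol/L

DIC = 0.916 mmol/L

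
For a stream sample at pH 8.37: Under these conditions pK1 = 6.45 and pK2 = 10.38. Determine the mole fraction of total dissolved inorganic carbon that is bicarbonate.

α₁ = 0.979

α₁ = 1 / (1 + [H⁺]/K1 + K2/[H⁺]) = 1 / (1 + 10^-1.92 + 10^-2.01)
   = 1 / (1 + 0.012023 + 0.0097724) = 1/1.0218 = 0.9787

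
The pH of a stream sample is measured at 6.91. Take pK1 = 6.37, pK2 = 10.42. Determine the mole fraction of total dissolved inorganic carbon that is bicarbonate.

α₁ = 0.776

α₁ = 1 / (1 + [H⁺]/K1 + K2/[H⁺]) = 1 / (1 + 10^-0.54 + 10^-3.51)
   = 1 / (1 + 0.28840 + 0.00030903) = 1/1.2887 = 0.7760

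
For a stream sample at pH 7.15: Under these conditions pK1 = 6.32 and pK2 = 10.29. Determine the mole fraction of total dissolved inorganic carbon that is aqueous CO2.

α₀ = 0.129

α₀ = 1 / (1 + K1/[H⁺] + K1K2/[H⁺]²) = 1 / (1 + 10^+0.83 + 10^-2.31)
   = 1 / (1 + 6.7608 + 0.0048978) = 1/7.7657 = 0.1288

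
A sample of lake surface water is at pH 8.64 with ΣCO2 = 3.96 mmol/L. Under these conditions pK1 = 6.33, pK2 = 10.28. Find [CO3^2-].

[CO3²⁻] = 0.0883 mmol/L

α₂ = 1 / (1 + [H⁺]/K2 + [H⁺]²/(K1K2)) = 1 / (1 + 10^+1.64 + 10^-0.67)
   = 1 / (1 + 43.652 + 0.21380) = 1/44.865 = 0.02229
[CO3²⁻] = α₂ × DIC = 0.02229 × 3.96 = 0.0883 mmol/L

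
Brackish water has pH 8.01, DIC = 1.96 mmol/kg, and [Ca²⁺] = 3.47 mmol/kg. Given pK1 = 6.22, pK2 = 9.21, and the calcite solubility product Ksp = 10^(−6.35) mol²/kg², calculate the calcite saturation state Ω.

α₂ = 1 / (1 + [H⁺]/K2 + [H⁺]²/(K1K2)) = 1 / (1 + 10^+1.20 + 10^-0.59)
   = 1 / (1 + 15.849 + 0.25704) = 1/17.106 = 0.05846
[CO3²⁻] = α₂ × DIC = 0.05846 × 1.96 = 0.1146 mmol/kg
Ksp = 10^(−6.35) = 4.467×10^-7
Ω = [Ca²⁺][CO3²⁻]/Ksp = (3.47×10^-3)(1.146×10^-4) / 4.467×10^-7 = 0.890

Ω = 0.890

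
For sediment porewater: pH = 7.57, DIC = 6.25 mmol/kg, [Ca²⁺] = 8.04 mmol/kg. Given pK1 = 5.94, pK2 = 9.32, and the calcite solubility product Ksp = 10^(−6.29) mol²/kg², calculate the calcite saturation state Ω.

α₂ = 1 / (1 + [H⁺]/K2 + [H⁺]²/(K1K2)) = 1 / (1 + 10^+1.75 + 10^+0.12)
   = 1 / (1 + 56.234 + 1.3183) = 1/58.552 = 0.01708
[CO3²⁻] = α₂ × DIC = 0.01708 × 6.25 = 0.1067 mmol/kg
Ksp = 10^(−6.29) = 5.129×10^-7
Ω = [Ca²⁺][CO3²⁻]/Ksp = (8.04×10^-3)(1.067×10^-4) / 5.129×10^-7 = 1.67

Ω = 1.67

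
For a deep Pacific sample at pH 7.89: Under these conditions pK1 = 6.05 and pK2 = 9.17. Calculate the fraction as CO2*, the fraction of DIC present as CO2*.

α₀ = 1 / (1 + K1/[H⁺] + K1K2/[H⁺]²) = 1 / (1 + 10^+1.84 + 10^+0.56)
   = 1 / (1 + 69.183 + 3.6308) = 1/73.814 = 0.01355

α₀ = 0.0135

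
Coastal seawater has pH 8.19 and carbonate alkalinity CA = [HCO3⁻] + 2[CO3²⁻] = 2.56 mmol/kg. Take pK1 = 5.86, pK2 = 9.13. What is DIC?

CA = [HCO3⁻] + 2[CO3²⁻] = (α₁ + 2α₂)·DIC
At pH 8.19: [H⁺]/K1 = 10^-2.33 = 0.0046774, K2/[H⁺] = 10^-0.94 = 0.11482
α₁ = 1/(1 + 0.0046774 + 0.11482) = 1/1.1195 = 0.8933; α₂ = α₁·K2/[H⁺] = 0.1026
α₁ + 2α₂ = 1.0984
DIC = CA / (α₁ + 2α₂) = 2.56 / 1.0984 = 2.33 mmol/kg

DIC = 2.33 mmol/kg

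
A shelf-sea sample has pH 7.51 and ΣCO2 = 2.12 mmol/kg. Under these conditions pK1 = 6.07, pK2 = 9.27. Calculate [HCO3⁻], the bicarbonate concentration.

α₁ = 1 / (1 + [H⁺]/K1 + K2/[H⁺]) = 1 / (1 + 10^-1.44 + 10^-1.76)
   = 1 / (1 + 0.036308 + 0.017378) = 1/1.0537 = 0.9490
[HCO3⁻] = α₁ × DIC = 0.9490 × 2.12 = 2.01 mmol/kg

[HCO3⁻] = 2.01 mmol/kg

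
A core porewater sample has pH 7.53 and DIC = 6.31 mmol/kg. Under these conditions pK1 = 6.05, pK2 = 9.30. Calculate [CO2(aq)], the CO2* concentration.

α₀ = 1 / (1 + K1/[H⁺] + K1K2/[H⁺]²) = 1 / (1 + 10^+1.48 + 10^-0.29)
   = 1 / (1 + 30.200 + 0.51286) = 1/31.712 = 0.03153
[CO2*] = α₀ × DIC = 0.03153 × 6.31 = 0.199 mmol/kg

[CO2*] = 0.199 mmol/kg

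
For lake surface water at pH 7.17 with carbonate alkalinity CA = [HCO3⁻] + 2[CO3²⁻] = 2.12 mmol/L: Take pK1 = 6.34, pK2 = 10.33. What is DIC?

CA = [HCO3⁻] + 2[CO3²⁻] = (α₁ + 2α₂)·DIC
At pH 7.17: [H⁺]/K1 = 10^-0.83 = 0.14791, K2/[H⁺] = 10^-3.16 = 0.00069183
α₁ = 1/(1 + 0.14791 + 0.00069183) = 1/1.1486 = 0.8706; α₂ = α₁·K2/[H⁺] = 0.0006023
α₁ + 2α₂ = 0.8718
DIC = CA / (α₁ + 2α₂) = 2.12 / 0.8718 = 2.43 mmol/L

DIC = 2.43 mmol/L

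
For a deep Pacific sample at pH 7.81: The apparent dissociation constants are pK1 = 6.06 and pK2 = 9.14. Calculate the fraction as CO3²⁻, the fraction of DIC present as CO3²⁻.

α₂ = 1 / (1 + [H⁺]/K2 + [H⁺]²/(K1K2)) = 1 / (1 + 10^+1.33 + 10^-0.42)
   = 1 / (1 + 21.380 + 0.38019) = 1/22.760 = 0.04394

α₂ = 0.0439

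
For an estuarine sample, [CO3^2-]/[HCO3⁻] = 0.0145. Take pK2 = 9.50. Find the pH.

pH = 7.66

From K2 = [H⁺][CO3^2-]/[HCO3⁻]:  pH = pK2 + log₁₀([CO3^2-]/[HCO3⁻])
log₁₀(0.0145) = -1.839
pH = 9.50 + (-1.839) = 7.66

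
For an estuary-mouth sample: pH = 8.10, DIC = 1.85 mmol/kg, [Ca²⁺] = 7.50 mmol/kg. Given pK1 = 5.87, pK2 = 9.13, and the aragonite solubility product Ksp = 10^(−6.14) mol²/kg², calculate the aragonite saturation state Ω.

Ω = 1.63

α₂ = 1 / (1 + [H⁺]/K2 + [H⁺]²/(K1K2)) = 1 / (1 + 10^+1.03 + 10^-1.20)
   = 1 / (1 + 10.715 + 0.063096) = 1/11.778 = 0.08490
[CO3²⁻] = α₂ × DIC = 0.08490 × 1.85 = 0.1571 mmol/kg
Ksp = 10^(−6.14) = 7.244×10^-7
Ω = [Ca²⁺][CO3²⁻]/Ksp = (7.50×10^-3)(1.571×10^-4) / 7.244×10^-7 = 1.63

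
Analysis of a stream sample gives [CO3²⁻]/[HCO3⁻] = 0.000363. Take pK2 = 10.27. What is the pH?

From K2 = [H⁺][CO3²⁻]/[HCO3⁻]:  pH = pK2 + log₁₀([CO3²⁻]/[HCO3⁻])
log₁₀(0.000363) = -3.440
pH = 10.27 + (-3.440) = 6.83

pH = 6.83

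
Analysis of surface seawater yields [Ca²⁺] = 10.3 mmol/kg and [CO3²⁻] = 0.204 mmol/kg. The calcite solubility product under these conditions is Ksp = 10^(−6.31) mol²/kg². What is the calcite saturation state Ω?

Ω = 4.29

Ksp = 10^(−6.31) = 4.898×10^-7
Ω = [Ca²⁺][CO3²⁻]/Ksp = (10.3×10^-3)(0.204×10^-3) / 4.898×10^-7 = 4.29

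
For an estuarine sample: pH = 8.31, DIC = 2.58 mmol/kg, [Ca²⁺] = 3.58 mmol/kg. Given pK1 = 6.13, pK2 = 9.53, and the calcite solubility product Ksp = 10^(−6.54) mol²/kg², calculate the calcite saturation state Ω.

α₂ = 1 / (1 + [H⁺]/K2 + [H⁺]²/(K1K2)) = 1 / (1 + 10^+1.22 + 10^-0.96)
   = 1 / (1 + 16.596 + 0.10965) = 1/17.706 = 0.05648
[CO3²⁻] = α₂ × DIC = 0.05648 × 2.58 = 0.1457 mmol/kg
Ksp = 10^(−6.54) = 2.884×10^-7
Ω = [Ca²⁺][CO3²⁻]/Ksp = (3.58×10^-3)(1.457×10^-4) / 2.884×10^-7 = 1.81

Ω = 1.81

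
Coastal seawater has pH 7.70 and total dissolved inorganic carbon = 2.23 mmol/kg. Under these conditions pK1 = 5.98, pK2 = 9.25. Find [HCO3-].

[HCO3⁻] = 2.13 mmol/kg

α₁ = 1 / (1 + [H⁺]/K1 + K2/[H⁺]) = 1 / (1 + 10^-1.72 + 10^-1.55)
   = 1 / (1 + 0.019055 + 0.028184) = 1/1.0472 = 0.9549
[HCO3⁻] = α₁ × DIC = 0.9549 × 2.23 = 2.13 mmol/kg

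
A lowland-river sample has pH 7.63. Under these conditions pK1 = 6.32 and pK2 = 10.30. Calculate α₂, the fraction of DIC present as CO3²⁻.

α₂ = 0.00203

α₂ = 1 / (1 + [H⁺]/K2 + [H⁺]²/(K1K2)) = 1 / (1 + 10^+2.67 + 10^+1.36)
   = 1 / (1 + 467.74 + 22.909) = 1/491.64 = 0.002034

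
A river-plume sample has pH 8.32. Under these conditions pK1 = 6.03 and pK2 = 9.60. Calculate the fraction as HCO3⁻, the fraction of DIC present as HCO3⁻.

α₁ = 0.946

α₁ = 1 / (1 + [H⁺]/K1 + K2/[H⁺]) = 1 / (1 + 10^-2.29 + 10^-1.28)
   = 1 / (1 + 0.0051286 + 0.052481) = 1/1.0576 = 0.9455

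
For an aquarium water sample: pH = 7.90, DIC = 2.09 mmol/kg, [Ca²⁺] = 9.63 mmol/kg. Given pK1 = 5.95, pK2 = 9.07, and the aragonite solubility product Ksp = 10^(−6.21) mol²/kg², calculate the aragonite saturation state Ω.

α₂ = 1 / (1 + [H⁺]/K2 + [H⁺]²/(K1K2)) = 1 / (1 + 10^+1.17 + 10^-0.78)
   = 1 / (1 + 14.791 + 0.16596) = 1/15.957 = 0.06267
[CO3²⁻] = α₂ × DIC = 0.06267 × 2.09 = 0.1310 mmol/kg
Ksp = 10^(−6.21) = 6.166×10^-7
Ω = [Ca²⁺][CO3²⁻]/Ksp = (9.63×10^-3)(1.310×10^-4) / 6.166×10^-7 = 2.05

Ω = 2.05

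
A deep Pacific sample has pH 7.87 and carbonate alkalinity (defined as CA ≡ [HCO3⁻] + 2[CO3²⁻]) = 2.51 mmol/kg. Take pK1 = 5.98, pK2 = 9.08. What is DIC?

CA = [HCO3⁻] + 2[CO3²⁻] = (α₁ + 2α₂)·DIC
At pH 7.87: [H⁺]/K1 = 10^-1.89 = 0.012882, K2/[H⁺] = 10^-1.21 = 0.061660
α₁ = 1/(1 + 0.012882 + 0.061660) = 1/1.0745 = 0.9306; α₂ = α₁·K2/[H⁺] = 0.05738
α₁ + 2α₂ = 1.0454
DIC = CA / (α₁ + 2α₂) = 2.51 / 1.0454 = 2.40 mmol/kg

DIC = 2.40 mmol/kg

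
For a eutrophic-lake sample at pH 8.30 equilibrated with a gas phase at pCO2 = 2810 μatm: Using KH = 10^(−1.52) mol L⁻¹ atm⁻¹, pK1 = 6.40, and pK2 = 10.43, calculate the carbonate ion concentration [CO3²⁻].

[CO2*] = KH · pCO2 = 10^(−1.52) × 2810×10^-6 = 8.486×10^-5 mol/L
α₀ = 1/(1 + K1/[H⁺] + K1K2/[H⁺]²) = 1/(1 + 10^+1.90 + 10^-0.23) = 0.01234
DIC = [CO2*]/α₀ = 8.486×10^-5 / 0.01234 = 6.876 mmol/L
[CO3²⁻] = α₂·DIC; α₂ = 0.007268, so [CO3²⁻] = 0.007268 × 6.876 = 0.0500 mmol/L

[CO3²⁻] = 0.0500 mmol/L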